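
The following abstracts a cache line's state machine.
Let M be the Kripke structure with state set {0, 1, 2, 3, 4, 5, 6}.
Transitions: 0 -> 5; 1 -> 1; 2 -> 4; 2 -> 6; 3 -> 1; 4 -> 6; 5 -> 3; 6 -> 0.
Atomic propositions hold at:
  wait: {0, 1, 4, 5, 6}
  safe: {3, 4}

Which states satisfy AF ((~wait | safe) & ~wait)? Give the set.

Sat(~wait) = {2, 3}
Sat(~wait | safe) = {2, 3, 4}
Sat((~wait | safe) & ~wait) = {2, 3}
AF ((~wait | safe) & ~wait): least fixpoint, start Z0 = {2, 3}, add states with every successor in Z. Z1 = {2, 3, 5}; Z2 = {0, 2, 3, 5}; Z3 = {0, 2, 3, 5, 6}; Z4 = {0, 2, 3, 4, 5, 6}; fixed.
Sat(AF ((~wait | safe) & ~wait)) = {0, 2, 3, 4, 5, 6}

{0, 2, 3, 4, 5, 6}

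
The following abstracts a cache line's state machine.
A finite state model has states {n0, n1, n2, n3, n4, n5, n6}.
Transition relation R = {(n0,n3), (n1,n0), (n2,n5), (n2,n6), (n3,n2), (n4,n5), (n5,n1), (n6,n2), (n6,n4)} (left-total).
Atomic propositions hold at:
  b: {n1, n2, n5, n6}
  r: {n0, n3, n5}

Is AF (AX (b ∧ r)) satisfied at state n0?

Sat(b ∧ r) = {n5}
Sat(AX (b ∧ r)) = {s : every successor in {n5}} = {n4}
AF (AX (b ∧ r)): least fixpoint, start Z0 = {n4}, add states with every successor in Z. Already a fixed point.
Sat(AF (AX (b ∧ r))) = {n4}
n0 ∉ Sat(AF (AX (b ∧ r))) = {n4}, so the formula does not hold at n0.

No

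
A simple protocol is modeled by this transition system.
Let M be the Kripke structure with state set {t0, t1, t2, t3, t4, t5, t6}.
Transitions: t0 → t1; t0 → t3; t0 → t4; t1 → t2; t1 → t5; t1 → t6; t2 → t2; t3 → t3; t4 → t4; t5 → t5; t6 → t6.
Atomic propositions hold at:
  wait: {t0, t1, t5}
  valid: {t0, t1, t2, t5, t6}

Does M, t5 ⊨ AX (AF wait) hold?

Yes

AF wait: least fixpoint, start Z0 = {t0, t1, t5}, add states with every successor in Z. Already a fixed point.
Sat(AF wait) = {t0, t1, t5}
Sat(AX (AF wait)) = {s : every successor in {t0, t1, t5}} = {t5}
t5 ∈ Sat(AX (AF wait)) = {t5}, so the formula holds at t5.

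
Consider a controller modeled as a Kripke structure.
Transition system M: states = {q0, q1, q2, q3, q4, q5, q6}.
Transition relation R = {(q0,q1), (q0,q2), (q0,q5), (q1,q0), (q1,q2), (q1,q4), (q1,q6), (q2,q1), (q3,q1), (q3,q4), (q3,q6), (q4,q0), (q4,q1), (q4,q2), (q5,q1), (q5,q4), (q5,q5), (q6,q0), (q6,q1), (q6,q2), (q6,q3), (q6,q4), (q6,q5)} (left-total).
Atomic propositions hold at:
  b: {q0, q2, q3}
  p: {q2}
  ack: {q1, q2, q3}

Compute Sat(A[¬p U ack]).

{q1, q2, q3}

Sat(¬p) = {q0, q1, q3, q4, q5, q6}
A[¬p U ack]: least fixpoint, start Z0 = Sat(ack) = {q1, q2, q3}, add states in Sat(¬p) with every successor in Z. Already a fixed point.
Sat(A[¬p U ack]) = {q1, q2, q3}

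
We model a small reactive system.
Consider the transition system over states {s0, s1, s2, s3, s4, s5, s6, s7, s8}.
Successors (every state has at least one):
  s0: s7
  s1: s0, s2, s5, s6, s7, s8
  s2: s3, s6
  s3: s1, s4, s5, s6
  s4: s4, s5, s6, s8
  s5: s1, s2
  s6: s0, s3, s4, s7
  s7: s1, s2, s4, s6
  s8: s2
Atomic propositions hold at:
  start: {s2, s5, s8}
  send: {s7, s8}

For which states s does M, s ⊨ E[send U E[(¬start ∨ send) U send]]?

{s0, s1, s3, s4, s6, s7, s8}

Sat(¬start) = {s0, s1, s3, s4, s6, s7}
Sat(¬start ∨ send) = {s0, s1, s3, s4, s6, s7, s8}
E[(¬start ∨ send) U send]: least fixpoint, start Z0 = Sat(send) = {s7, s8}, add states in Sat(¬start ∨ send) with some successor in Z. Z1 = {s0, s1, s4, s6, s7, s8}; Z2 = {s0, s1, s3, s4, s6, s7, s8}; fixed.
Sat(E[(¬start ∨ send) U send]) = {s0, s1, s3, s4, s6, s7, s8}
E[send U E[(¬start ∨ send) U send]]: least fixpoint, start Z0 = Sat(E[(¬start ∨ send) U send]) = {s0, s1, s3, s4, s6, s7, s8}, add states in Sat(send) with some successor in Z. Already a fixed point.
Sat(E[send U E[(¬start ∨ send) U send]]) = {s0, s1, s3, s4, s6, s7, s8}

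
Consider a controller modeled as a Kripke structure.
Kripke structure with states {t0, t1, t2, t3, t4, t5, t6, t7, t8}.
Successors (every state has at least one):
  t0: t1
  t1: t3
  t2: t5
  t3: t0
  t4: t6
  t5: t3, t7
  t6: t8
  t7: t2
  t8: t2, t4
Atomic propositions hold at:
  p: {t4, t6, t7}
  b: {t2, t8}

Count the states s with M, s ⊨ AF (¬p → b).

Sat(¬p) = {t0, t1, t2, t3, t5, t8}
Sat(¬p → b) = {t2, t4, t6, t7, t8}
AF (¬p → b): least fixpoint, start Z0 = {t2, t4, t6, t7, t8}, add states with every successor in Z. Already a fixed point.
Sat(AF (¬p → b)) = {t2, t4, t6, t7, t8}
|Sat(AF (¬p → b))| = |{t2, t4, t6, t7, t8}| = 5.

5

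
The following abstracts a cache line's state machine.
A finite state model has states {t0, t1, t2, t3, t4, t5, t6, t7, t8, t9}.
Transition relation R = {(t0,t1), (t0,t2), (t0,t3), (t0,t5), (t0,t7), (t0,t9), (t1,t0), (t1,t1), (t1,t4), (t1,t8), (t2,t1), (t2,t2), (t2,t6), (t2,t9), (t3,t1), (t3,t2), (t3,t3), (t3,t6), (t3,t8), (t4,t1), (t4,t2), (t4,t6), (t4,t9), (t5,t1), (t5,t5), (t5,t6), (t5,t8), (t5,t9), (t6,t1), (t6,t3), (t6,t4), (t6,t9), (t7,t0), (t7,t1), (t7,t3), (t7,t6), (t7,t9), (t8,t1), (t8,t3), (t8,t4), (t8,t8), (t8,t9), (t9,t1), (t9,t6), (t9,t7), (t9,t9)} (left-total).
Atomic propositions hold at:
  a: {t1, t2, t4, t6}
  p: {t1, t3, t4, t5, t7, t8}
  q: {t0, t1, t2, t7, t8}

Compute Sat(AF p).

{t1, t3, t4, t5, t7, t8}

AF p: least fixpoint, start Z0 = {t1, t3, t4, t5, t7, t8}, add states with every successor in Z. Already a fixed point.
Sat(AF p) = {t1, t3, t4, t5, t7, t8}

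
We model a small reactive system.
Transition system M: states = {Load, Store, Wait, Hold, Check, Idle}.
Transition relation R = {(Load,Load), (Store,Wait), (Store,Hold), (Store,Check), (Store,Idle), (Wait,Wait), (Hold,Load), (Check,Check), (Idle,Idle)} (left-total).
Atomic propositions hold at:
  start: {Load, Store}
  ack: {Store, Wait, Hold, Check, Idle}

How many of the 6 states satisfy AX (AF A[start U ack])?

A[start U ack]: least fixpoint, start Z0 = Sat(ack) = {Store, Wait, Hold, Check, Idle}, add states in Sat(start) with every successor in Z. Already a fixed point.
Sat(A[start U ack]) = {Store, Wait, Hold, Check, Idle}
AF A[start U ack]: least fixpoint, start Z0 = {Store, Wait, Hold, Check, Idle}, add states with every successor in Z. Already a fixed point.
Sat(AF A[start U ack]) = {Store, Wait, Hold, Check, Idle}
Sat(AX (AF A[start U ack])) = {s : every successor in {Store, Wait, Hold, Check, Idle}} = {Store, Wait, Check, Idle}
|Sat(AX (AF A[start U ack]))| = |{Store, Wait, Check, Idle}| = 4.

4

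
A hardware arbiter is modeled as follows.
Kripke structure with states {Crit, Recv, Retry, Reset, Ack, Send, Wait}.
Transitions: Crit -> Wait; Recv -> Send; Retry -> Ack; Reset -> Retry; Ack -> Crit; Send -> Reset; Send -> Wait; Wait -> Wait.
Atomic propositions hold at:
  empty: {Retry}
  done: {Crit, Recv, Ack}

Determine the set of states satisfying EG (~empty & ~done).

Sat(~empty) = {Crit, Recv, Reset, Ack, Send, Wait}
Sat(~done) = {Retry, Reset, Send, Wait}
Sat(~empty & ~done) = {Reset, Send, Wait}
EG (~empty & ~done): greatest fixpoint, start Z0 = {Reset, Send, Wait}, keep only states in Sat with some successor in Z. Z1 = {Send, Wait}; fixed.
Sat(EG (~empty & ~done)) = {Send, Wait}

{Send, Wait}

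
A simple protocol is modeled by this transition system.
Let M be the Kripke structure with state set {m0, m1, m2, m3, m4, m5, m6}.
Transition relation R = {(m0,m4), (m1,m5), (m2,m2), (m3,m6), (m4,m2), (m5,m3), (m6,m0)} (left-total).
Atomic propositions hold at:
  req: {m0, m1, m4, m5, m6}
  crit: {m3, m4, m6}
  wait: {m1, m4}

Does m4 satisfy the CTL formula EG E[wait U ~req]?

Sat(~req) = {m2, m3}
E[wait U ~req]: least fixpoint, start Z0 = Sat(~req) = {m2, m3}, add states in Sat(wait) with some successor in Z. Z1 = {m2, m3, m4}; fixed.
Sat(E[wait U ~req]) = {m2, m3, m4}
EG E[wait U ~req]: greatest fixpoint, start Z0 = {m2, m3, m4}, keep only states in Sat with some successor in Z. Z1 = {m2, m4}; fixed.
Sat(EG E[wait U ~req]) = {m2, m4}
m4 ∈ Sat(EG E[wait U ~req]) = {m2, m4}, so the formula holds at m4.

Yes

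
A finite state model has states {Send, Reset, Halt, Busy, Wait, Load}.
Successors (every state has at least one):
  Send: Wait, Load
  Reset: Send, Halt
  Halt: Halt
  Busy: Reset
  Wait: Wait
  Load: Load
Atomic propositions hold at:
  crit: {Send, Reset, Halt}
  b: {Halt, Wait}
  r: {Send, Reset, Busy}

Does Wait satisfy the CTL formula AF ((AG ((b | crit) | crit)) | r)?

Yes

Sat(b | crit) = {Send, Reset, Halt, Wait}
Sat((b | crit) | crit) = {Send, Reset, Halt, Wait}
AG ((b | crit) | crit): greatest fixpoint, start Z0 = {Send, Reset, Halt, Wait}, keep only states in Sat with every successor in Z. Z1 = {Reset, Halt, Wait}; Z2 = {Halt, Wait}; fixed.
Sat(AG ((b | crit) | crit)) = {Halt, Wait}
Sat((AG ((b | crit) | crit)) | r) = {Send, Reset, Halt, Busy, Wait}
AF ((AG ((b | crit) | crit)) | r): least fixpoint, start Z0 = {Send, Reset, Halt, Busy, Wait}, add states with every successor in Z. Already a fixed point.
Sat(AF ((AG ((b | crit) | crit)) | r)) = {Send, Reset, Halt, Busy, Wait}
Wait ∈ Sat(AF ((AG ((b | crit) | crit)) | r)) = {Send, Reset, Halt, Busy, Wait}, so the formula holds at Wait.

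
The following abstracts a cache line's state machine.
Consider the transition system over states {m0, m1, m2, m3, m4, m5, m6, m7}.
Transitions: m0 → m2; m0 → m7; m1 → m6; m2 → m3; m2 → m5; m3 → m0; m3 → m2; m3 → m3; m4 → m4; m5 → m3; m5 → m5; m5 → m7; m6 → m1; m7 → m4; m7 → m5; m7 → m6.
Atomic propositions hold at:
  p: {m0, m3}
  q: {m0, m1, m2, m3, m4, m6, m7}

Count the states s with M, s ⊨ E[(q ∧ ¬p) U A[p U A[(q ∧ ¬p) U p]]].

3

Sat(¬p) = {m1, m2, m4, m5, m6, m7}
Sat(q ∧ ¬p) = {m1, m2, m4, m6, m7}
A[(q ∧ ¬p) U p]: least fixpoint, start Z0 = Sat(p) = {m0, m3}, add states in Sat(q ∧ ¬p) with every successor in Z. Already a fixed point.
Sat(A[(q ∧ ¬p) U p]) = {m0, m3}
A[p U A[(q ∧ ¬p) U p]]: least fixpoint, start Z0 = Sat(A[(q ∧ ¬p) U p]) = {m0, m3}, add states in Sat(p) with every successor in Z. Already a fixed point.
Sat(A[p U A[(q ∧ ¬p) U p]]) = {m0, m3}
E[(q ∧ ¬p) U A[p U A[(q ∧ ¬p) U p]]]: least fixpoint, start Z0 = Sat(A[p U A[(q ∧ ¬p) U p]]) = {m0, m3}, add states in Sat(q ∧ ¬p) with some successor in Z. Z1 = {m0, m2, m3}; fixed.
Sat(E[(q ∧ ¬p) U A[p U A[(q ∧ ¬p) U p]]]) = {m0, m2, m3}
|Sat(E[(q ∧ ¬p) U A[p U A[(q ∧ ¬p) U p]]])| = |{m0, m2, m3}| = 3.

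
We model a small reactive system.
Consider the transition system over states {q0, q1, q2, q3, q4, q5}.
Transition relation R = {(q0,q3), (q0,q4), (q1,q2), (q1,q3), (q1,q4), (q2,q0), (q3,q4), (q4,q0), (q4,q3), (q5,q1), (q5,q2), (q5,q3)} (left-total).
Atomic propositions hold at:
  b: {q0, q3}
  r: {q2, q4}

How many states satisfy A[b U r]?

4

A[b U r]: least fixpoint, start Z0 = Sat(r) = {q2, q4}, add states in Sat(b) with every successor in Z. Z1 = {q2, q3, q4}; Z2 = {q0, q2, q3, q4}; fixed.
Sat(A[b U r]) = {q0, q2, q3, q4}
|Sat(A[b U r])| = |{q0, q2, q3, q4}| = 4.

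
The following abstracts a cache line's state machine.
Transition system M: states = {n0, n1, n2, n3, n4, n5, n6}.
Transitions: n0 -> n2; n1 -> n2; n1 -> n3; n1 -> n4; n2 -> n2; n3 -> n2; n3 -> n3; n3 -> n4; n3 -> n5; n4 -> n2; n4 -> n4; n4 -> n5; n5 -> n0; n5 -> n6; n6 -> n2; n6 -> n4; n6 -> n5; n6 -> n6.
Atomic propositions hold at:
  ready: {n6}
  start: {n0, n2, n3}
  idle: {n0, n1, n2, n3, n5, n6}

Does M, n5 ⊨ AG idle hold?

No

AG idle: greatest fixpoint, start Z0 = {n0, n1, n2, n3, n5, n6}, keep only states in Sat with every successor in Z. Z1 = {n0, n2, n5}; Z2 = {n0, n2}; fixed.
Sat(AG idle) = {n0, n2}
n5 ∉ Sat(AG idle) = {n0, n2}, so the formula does not hold at n5.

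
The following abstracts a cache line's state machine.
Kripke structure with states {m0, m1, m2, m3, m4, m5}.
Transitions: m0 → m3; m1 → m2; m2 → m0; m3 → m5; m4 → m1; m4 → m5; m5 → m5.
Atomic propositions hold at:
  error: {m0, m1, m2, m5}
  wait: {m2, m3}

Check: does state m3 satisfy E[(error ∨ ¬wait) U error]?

Sat(¬wait) = {m0, m1, m4, m5}
Sat(error ∨ ¬wait) = {m0, m1, m2, m4, m5}
E[(error ∨ ¬wait) U error]: least fixpoint, start Z0 = Sat(error) = {m0, m1, m2, m5}, add states in Sat(error ∨ ¬wait) with some successor in Z. Z1 = {m0, m1, m2, m4, m5}; fixed.
Sat(E[(error ∨ ¬wait) U error]) = {m0, m1, m2, m4, m5}
m3 ∉ Sat(E[(error ∨ ¬wait) U error]) = {m0, m1, m2, m4, m5}, so the formula does not hold at m3.

No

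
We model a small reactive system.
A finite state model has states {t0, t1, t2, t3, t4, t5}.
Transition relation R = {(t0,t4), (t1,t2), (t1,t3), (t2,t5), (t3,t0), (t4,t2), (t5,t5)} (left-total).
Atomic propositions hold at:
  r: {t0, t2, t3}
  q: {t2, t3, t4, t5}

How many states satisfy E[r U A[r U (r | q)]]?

5

Sat(r | q) = {t0, t2, t3, t4, t5}
A[r U (r | q)]: least fixpoint, start Z0 = Sat((r | q)) = {t0, t2, t3, t4, t5}, add states in Sat(r) with every successor in Z. Already a fixed point.
Sat(A[r U (r | q)]) = {t0, t2, t3, t4, t5}
E[r U A[r U (r | q)]]: least fixpoint, start Z0 = Sat(A[r U (r | q)]) = {t0, t2, t3, t4, t5}, add states in Sat(r) with some successor in Z. Already a fixed point.
Sat(E[r U A[r U (r | q)]]) = {t0, t2, t3, t4, t5}
|Sat(E[r U A[r U (r | q)]])| = |{t0, t2, t3, t4, t5}| = 5.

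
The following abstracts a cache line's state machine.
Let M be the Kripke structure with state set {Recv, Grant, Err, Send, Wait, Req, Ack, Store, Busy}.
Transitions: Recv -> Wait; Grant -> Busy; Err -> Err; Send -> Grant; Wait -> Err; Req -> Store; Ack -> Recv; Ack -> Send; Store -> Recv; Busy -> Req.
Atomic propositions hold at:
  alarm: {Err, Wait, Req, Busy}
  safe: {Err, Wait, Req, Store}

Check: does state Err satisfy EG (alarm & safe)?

Sat(alarm & safe) = {Err, Wait, Req}
EG (alarm & safe): greatest fixpoint, start Z0 = {Err, Wait, Req}, keep only states in Sat with some successor in Z. Z1 = {Err, Wait}; fixed.
Sat(EG (alarm & safe)) = {Err, Wait}
Err ∈ Sat(EG (alarm & safe)) = {Err, Wait}, so the formula holds at Err.

Yes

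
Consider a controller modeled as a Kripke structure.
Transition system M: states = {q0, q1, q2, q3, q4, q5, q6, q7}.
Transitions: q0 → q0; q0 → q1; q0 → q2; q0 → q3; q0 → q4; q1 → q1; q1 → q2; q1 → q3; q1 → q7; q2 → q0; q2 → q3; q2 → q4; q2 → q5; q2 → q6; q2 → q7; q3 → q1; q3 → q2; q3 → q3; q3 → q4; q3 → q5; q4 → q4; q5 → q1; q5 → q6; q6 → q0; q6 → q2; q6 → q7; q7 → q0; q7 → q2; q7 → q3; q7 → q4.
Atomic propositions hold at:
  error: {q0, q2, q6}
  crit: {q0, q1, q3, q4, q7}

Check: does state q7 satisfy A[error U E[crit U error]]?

Yes

E[crit U error]: least fixpoint, start Z0 = Sat(error) = {q0, q2, q6}, add states in Sat(crit) with some successor in Z. Z1 = {q0, q1, q2, q3, q6, q7}; fixed.
Sat(E[crit U error]) = {q0, q1, q2, q3, q6, q7}
A[error U E[crit U error]]: least fixpoint, start Z0 = Sat(E[crit U error]) = {q0, q1, q2, q3, q6, q7}, add states in Sat(error) with every successor in Z. Already a fixed point.
Sat(A[error U E[crit U error]]) = {q0, q1, q2, q3, q6, q7}
q7 ∈ Sat(A[error U E[crit U error]]) = {q0, q1, q2, q3, q6, q7}, so the formula holds at q7.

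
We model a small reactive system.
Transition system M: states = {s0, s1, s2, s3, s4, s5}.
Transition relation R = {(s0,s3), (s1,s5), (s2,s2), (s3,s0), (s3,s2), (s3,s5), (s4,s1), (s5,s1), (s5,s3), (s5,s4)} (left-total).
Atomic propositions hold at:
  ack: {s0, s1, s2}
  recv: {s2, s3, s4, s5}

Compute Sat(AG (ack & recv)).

{s2}

Sat(ack & recv) = {s2}
AG (ack & recv): greatest fixpoint, start Z0 = {s2}, keep only states in Sat with every successor in Z. Already a fixed point.
Sat(AG (ack & recv)) = {s2}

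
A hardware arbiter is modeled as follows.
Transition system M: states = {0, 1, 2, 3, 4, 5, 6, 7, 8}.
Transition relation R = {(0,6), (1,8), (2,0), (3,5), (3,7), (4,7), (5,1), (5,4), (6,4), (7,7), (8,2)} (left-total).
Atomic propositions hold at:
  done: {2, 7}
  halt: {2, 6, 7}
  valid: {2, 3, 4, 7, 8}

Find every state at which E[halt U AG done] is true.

{7}

AG done: greatest fixpoint, start Z0 = {2, 7}, keep only states in Sat with every successor in Z. Z1 = {7}; fixed.
Sat(AG done) = {7}
E[halt U AG done]: least fixpoint, start Z0 = Sat(AG done) = {7}, add states in Sat(halt) with some successor in Z. Already a fixed point.
Sat(E[halt U AG done]) = {7}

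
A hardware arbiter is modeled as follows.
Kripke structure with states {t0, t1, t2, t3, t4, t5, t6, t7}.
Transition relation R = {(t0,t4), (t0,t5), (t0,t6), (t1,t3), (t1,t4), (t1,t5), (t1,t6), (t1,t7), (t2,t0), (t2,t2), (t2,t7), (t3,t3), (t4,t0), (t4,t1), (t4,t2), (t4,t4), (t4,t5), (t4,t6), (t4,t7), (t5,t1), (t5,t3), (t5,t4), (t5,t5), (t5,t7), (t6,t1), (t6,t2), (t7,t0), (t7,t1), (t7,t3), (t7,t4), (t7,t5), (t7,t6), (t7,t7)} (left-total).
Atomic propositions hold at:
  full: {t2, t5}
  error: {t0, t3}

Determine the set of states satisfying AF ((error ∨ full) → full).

Sat(error ∨ full) = {t0, t2, t3, t5}
Sat((error ∨ full) → full) = {t1, t2, t4, t5, t6, t7}
AF ((error ∨ full) → full): least fixpoint, start Z0 = {t1, t2, t4, t5, t6, t7}, add states with every successor in Z. Z1 = {t0, t1, t2, t4, t5, t6, t7}; fixed.
Sat(AF ((error ∨ full) → full)) = {t0, t1, t2, t4, t5, t6, t7}

{t0, t1, t2, t4, t5, t6, t7}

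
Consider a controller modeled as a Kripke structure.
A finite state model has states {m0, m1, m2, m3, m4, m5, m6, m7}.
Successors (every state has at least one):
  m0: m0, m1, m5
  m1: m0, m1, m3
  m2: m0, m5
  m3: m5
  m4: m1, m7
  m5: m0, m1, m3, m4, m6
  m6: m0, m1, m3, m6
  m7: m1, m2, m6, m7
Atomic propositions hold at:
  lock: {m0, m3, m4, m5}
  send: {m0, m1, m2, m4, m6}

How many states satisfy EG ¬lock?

3

Sat(¬lock) = {m1, m2, m6, m7}
EG ¬lock: greatest fixpoint, start Z0 = {m1, m2, m6, m7}, keep only states in Sat with some successor in Z. Z1 = {m1, m6, m7}; fixed.
Sat(EG ¬lock) = {m1, m6, m7}
|Sat(EG ¬lock)| = |{m1, m6, m7}| = 3.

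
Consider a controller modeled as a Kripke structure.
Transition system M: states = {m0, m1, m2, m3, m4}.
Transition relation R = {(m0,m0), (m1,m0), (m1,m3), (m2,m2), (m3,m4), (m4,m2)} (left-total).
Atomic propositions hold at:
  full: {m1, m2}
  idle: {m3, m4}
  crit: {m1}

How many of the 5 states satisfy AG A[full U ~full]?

1

Sat(~full) = {m0, m3, m4}
A[full U ~full]: least fixpoint, start Z0 = Sat(~full) = {m0, m3, m4}, add states in Sat(full) with every successor in Z. Z1 = {m0, m1, m3, m4}; fixed.
Sat(A[full U ~full]) = {m0, m1, m3, m4}
AG A[full U ~full]: greatest fixpoint, start Z0 = {m0, m1, m3, m4}, keep only states in Sat with every successor in Z. Z1 = {m0, m1, m3}; Z2 = {m0, m1}; Z3 = {m0}; fixed.
Sat(AG A[full U ~full]) = {m0}
|Sat(AG A[full U ~full])| = |{m0}| = 1.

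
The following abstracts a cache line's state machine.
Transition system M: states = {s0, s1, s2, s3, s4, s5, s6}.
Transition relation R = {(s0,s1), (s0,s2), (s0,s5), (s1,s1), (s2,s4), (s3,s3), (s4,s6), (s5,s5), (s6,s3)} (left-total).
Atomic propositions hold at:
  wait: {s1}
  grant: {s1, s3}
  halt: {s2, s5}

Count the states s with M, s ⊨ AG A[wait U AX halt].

Sat(AX halt) = {s : every successor in {s2, s5}} = {s5}
A[wait U AX halt]: least fixpoint, start Z0 = Sat(AX halt) = {s5}, add states in Sat(wait) with every successor in Z. Already a fixed point.
Sat(A[wait U AX halt]) = {s5}
AG A[wait U AX halt]: greatest fixpoint, start Z0 = {s5}, keep only states in Sat with every successor in Z. Already a fixed point.
Sat(AG A[wait U AX halt]) = {s5}
|Sat(AG A[wait U AX halt])| = |{s5}| = 1.

1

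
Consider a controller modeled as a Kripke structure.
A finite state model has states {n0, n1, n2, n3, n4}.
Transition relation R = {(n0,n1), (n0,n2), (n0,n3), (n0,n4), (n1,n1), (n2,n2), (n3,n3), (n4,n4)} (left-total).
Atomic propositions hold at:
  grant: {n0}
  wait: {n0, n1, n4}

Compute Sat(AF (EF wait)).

EF wait: least fixpoint, start Z0 = {n0, n1, n4}, add states with some successor in Z. Already a fixed point.
Sat(EF wait) = {n0, n1, n4}
AF (EF wait): least fixpoint, start Z0 = {n0, n1, n4}, add states with every successor in Z. Already a fixed point.
Sat(AF (EF wait)) = {n0, n1, n4}

{n0, n1, n4}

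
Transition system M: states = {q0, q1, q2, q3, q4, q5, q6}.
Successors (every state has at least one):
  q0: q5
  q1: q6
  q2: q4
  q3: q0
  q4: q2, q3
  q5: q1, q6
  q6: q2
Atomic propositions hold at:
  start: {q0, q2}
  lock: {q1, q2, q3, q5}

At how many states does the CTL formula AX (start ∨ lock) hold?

Sat(start ∨ lock) = {q0, q1, q2, q3, q5}
Sat(AX (start ∨ lock)) = {s : every successor in {q0, q1, q2, q3, q5}} = {q0, q3, q4, q6}
|Sat(AX (start ∨ lock))| = |{q0, q3, q4, q6}| = 4.

4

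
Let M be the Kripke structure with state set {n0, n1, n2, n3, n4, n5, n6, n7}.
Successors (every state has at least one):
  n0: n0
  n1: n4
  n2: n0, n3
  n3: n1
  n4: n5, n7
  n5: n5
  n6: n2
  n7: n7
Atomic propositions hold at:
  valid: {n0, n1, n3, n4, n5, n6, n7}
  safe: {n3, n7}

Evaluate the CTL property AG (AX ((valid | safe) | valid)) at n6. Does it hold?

Sat(valid | safe) = {n0, n1, n3, n4, n5, n6, n7}
Sat((valid | safe) | valid) = {n0, n1, n3, n4, n5, n6, n7}
Sat(AX ((valid | safe) | valid)) = {s : every successor in {n0, n1, n3, n4, n5, n6, n7}} = {n0, n1, n2, n3, n4, n5, n7}
AG (AX ((valid | safe) | valid)): greatest fixpoint, start Z0 = {n0, n1, n2, n3, n4, n5, n7}, keep only states in Sat with every successor in Z. Already a fixed point.
Sat(AG (AX ((valid | safe) | valid))) = {n0, n1, n2, n3, n4, n5, n7}
n6 ∉ Sat(AG (AX ((valid | safe) | valid))) = {n0, n1, n2, n3, n4, n5, n7}, so the formula does not hold at n6.

No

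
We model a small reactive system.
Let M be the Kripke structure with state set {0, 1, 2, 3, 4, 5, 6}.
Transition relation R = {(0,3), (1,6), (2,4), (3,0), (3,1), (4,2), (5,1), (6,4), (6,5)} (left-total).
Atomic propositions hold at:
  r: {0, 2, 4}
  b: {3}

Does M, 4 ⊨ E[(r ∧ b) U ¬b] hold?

Sat(r ∧ b) = ∅
Sat(¬b) = {0, 1, 2, 4, 5, 6}
E[(r ∧ b) U ¬b]: least fixpoint, start Z0 = Sat(¬b) = {0, 1, 2, 4, 5, 6}, add states in Sat(r ∧ b) with some successor in Z. Already a fixed point.
Sat(E[(r ∧ b) U ¬b]) = {0, 1, 2, 4, 5, 6}
4 ∈ Sat(E[(r ∧ b) U ¬b]) = {0, 1, 2, 4, 5, 6}, so the formula holds at 4.

Yes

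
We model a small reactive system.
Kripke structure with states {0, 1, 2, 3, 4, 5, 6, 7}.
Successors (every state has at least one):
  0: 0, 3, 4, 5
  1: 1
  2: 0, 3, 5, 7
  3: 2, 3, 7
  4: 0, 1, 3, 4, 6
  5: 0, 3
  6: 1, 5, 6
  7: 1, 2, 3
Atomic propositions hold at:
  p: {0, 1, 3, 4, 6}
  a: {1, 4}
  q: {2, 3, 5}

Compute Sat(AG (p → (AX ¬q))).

{1}

Sat(¬q) = {0, 1, 4, 6, 7}
Sat(AX ¬q) = {s : every successor in {0, 1, 4, 6, 7}} = {1}
Sat(p → (AX ¬q)) = {1, 2, 5, 7}
AG (p → (AX ¬q)): greatest fixpoint, start Z0 = {1, 2, 5, 7}, keep only states in Sat with every successor in Z. Z1 = {1}; fixed.
Sat(AG (p → (AX ¬q))) = {1}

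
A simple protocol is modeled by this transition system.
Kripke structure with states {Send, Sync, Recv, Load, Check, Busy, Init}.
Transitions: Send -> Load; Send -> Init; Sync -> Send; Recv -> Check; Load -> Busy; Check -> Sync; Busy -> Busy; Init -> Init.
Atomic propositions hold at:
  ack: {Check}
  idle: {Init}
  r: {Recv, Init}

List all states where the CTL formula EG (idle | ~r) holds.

Sat(~r) = {Send, Sync, Load, Check, Busy}
Sat(idle | ~r) = {Send, Sync, Load, Check, Busy, Init}
EG (idle | ~r): greatest fixpoint, start Z0 = {Send, Sync, Load, Check, Busy, Init}, keep only states in Sat with some successor in Z. Already a fixed point.
Sat(EG (idle | ~r)) = {Send, Sync, Load, Check, Busy, Init}

{Send, Sync, Load, Check, Busy, Init}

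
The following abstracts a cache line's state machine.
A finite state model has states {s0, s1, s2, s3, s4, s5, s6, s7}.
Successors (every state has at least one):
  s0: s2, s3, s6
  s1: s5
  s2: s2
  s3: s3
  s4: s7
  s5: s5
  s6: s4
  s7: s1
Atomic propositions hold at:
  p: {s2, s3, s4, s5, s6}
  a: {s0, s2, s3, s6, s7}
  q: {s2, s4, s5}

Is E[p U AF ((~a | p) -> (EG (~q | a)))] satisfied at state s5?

No

Sat(~a) = {s1, s4, s5}
Sat(~a | p) = {s1, s2, s3, s4, s5, s6}
Sat(~q) = {s0, s1, s3, s6, s7}
Sat(~q | a) = {s0, s1, s2, s3, s6, s7}
EG (~q | a): greatest fixpoint, start Z0 = {s0, s1, s2, s3, s6, s7}, keep only states in Sat with some successor in Z. Z1 = {s0, s2, s3, s7}; Z2 = {s0, s2, s3}; fixed.
Sat(EG (~q | a)) = {s0, s2, s3}
Sat((~a | p) -> (EG (~q | a))) = {s0, s2, s3, s7}
AF ((~a | p) -> (EG (~q | a))): least fixpoint, start Z0 = {s0, s2, s3, s7}, add states with every successor in Z. Z1 = {s0, s2, s3, s4, s7}; Z2 = {s0, s2, s3, s4, s6, s7}; fixed.
Sat(AF ((~a | p) -> (EG (~q | a)))) = {s0, s2, s3, s4, s6, s7}
E[p U AF ((~a | p) -> (EG (~q | a)))]: least fixpoint, start Z0 = Sat(AF ((~a | p) -> (EG (~q | a)))) = {s0, s2, s3, s4, s6, s7}, add states in Sat(p) with some successor in Z. Already a fixed point.
Sat(E[p U AF ((~a | p) -> (EG (~q | a)))]) = {s0, s2, s3, s4, s6, s7}
s5 ∉ Sat(E[p U AF ((~a | p) -> (EG (~q | a)))]) = {s0, s2, s3, s4, s6, s7}, so the formula does not hold at s5.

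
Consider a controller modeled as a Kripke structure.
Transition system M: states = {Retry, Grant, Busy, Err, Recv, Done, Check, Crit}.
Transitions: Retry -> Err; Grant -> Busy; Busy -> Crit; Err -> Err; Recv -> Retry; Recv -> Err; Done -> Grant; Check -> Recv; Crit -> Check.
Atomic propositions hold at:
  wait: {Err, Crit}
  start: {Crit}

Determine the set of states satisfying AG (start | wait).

{Err}

Sat(start | wait) = {Err, Crit}
AG (start | wait): greatest fixpoint, start Z0 = {Err, Crit}, keep only states in Sat with every successor in Z. Z1 = {Err}; fixed.
Sat(AG (start | wait)) = {Err}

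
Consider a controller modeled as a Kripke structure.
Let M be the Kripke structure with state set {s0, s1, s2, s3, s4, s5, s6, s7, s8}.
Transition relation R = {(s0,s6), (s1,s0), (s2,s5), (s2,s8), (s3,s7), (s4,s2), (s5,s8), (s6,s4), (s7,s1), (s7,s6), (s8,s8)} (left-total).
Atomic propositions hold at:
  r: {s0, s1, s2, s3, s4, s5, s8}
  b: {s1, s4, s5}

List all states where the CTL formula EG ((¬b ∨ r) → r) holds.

{s2, s4, s5, s8}

Sat(¬b) = {s0, s2, s3, s6, s7, s8}
Sat(¬b ∨ r) = {s0, s1, s2, s3, s4, s5, s6, s7, s8}
Sat((¬b ∨ r) → r) = {s0, s1, s2, s3, s4, s5, s8}
EG ((¬b ∨ r) → r): greatest fixpoint, start Z0 = {s0, s1, s2, s3, s4, s5, s8}, keep only states in Sat with some successor in Z. Z1 = {s1, s2, s4, s5, s8}; Z2 = {s2, s4, s5, s8}; fixed.
Sat(EG ((¬b ∨ r) → r)) = {s2, s4, s5, s8}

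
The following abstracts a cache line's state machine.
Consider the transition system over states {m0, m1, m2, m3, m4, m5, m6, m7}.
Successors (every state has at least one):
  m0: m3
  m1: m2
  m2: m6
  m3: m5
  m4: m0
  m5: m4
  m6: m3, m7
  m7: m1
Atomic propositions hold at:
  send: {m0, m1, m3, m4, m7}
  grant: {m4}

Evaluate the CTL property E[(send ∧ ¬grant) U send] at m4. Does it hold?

Sat(¬grant) = {m0, m1, m2, m3, m5, m6, m7}
Sat(send ∧ ¬grant) = {m0, m1, m3, m7}
E[(send ∧ ¬grant) U send]: least fixpoint, start Z0 = Sat(send) = {m0, m1, m3, m4, m7}, add states in Sat(send ∧ ¬grant) with some successor in Z. Already a fixed point.
Sat(E[(send ∧ ¬grant) U send]) = {m0, m1, m3, m4, m7}
m4 ∈ Sat(E[(send ∧ ¬grant) U send]) = {m0, m1, m3, m4, m7}, so the formula holds at m4.

Yes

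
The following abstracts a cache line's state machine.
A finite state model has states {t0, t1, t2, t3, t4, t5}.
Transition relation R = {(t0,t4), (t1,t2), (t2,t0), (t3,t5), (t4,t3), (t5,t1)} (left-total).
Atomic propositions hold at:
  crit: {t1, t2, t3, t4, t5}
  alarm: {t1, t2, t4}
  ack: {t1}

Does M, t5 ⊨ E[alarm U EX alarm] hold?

Yes

Sat(EX alarm) = {s : some successor in {t1, t2, t4}} = {t0, t1, t5}
E[alarm U EX alarm]: least fixpoint, start Z0 = Sat(EX alarm) = {t0, t1, t5}, add states in Sat(alarm) with some successor in Z. Z1 = {t0, t1, t2, t5}; fixed.
Sat(E[alarm U EX alarm]) = {t0, t1, t2, t5}
t5 ∈ Sat(E[alarm U EX alarm]) = {t0, t1, t2, t5}, so the formula holds at t5.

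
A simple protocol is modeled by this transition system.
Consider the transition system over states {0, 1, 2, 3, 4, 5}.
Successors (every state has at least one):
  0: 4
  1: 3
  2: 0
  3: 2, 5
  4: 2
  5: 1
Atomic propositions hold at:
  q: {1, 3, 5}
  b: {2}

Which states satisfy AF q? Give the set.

AF q: least fixpoint, start Z0 = {1, 3, 5}, add states with every successor in Z. Already a fixed point.
Sat(AF q) = {1, 3, 5}

{1, 3, 5}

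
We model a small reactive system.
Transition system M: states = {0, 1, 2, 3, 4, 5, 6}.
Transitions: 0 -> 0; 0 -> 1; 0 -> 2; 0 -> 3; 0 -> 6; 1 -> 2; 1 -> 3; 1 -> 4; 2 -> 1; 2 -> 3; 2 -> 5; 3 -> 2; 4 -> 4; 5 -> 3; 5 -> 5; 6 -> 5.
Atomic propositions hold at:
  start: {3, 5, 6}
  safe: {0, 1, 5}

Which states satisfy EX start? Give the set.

Sat(EX start) = {s : some successor in {3, 5, 6}} = {0, 1, 2, 5, 6}

{0, 1, 2, 5, 6}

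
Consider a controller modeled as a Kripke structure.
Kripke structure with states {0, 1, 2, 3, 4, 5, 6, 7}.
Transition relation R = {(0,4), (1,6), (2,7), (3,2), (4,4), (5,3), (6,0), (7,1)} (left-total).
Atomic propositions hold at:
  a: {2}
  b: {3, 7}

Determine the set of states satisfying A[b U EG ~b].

{0, 1, 4, 6, 7}

Sat(~b) = {0, 1, 2, 4, 5, 6}
EG ~b: greatest fixpoint, start Z0 = {0, 1, 2, 4, 5, 6}, keep only states in Sat with some successor in Z. Z1 = {0, 1, 4, 6}; fixed.
Sat(EG ~b) = {0, 1, 4, 6}
A[b U EG ~b]: least fixpoint, start Z0 = Sat(EG ~b) = {0, 1, 4, 6}, add states in Sat(b) with every successor in Z. Z1 = {0, 1, 4, 6, 7}; fixed.
Sat(A[b U EG ~b]) = {0, 1, 4, 6, 7}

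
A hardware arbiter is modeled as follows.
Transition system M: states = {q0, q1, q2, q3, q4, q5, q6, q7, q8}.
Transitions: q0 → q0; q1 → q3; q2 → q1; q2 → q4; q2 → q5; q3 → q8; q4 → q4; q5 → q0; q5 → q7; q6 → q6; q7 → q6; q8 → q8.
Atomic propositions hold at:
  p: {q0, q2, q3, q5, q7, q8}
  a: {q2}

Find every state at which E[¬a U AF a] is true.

Sat(¬a) = {q0, q1, q3, q4, q5, q6, q7, q8}
AF a: least fixpoint, start Z0 = {q2}, add states with every successor in Z. Already a fixed point.
Sat(AF a) = {q2}
E[¬a U AF a]: least fixpoint, start Z0 = Sat(AF a) = {q2}, add states in Sat(¬a) with some successor in Z. Already a fixed point.
Sat(E[¬a U AF a]) = {q2}

{q2}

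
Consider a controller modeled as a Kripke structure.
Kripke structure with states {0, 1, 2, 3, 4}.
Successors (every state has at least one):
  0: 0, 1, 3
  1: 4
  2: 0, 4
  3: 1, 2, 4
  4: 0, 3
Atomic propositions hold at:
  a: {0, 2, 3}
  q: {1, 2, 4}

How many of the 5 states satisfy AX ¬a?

1

Sat(¬a) = {1, 4}
Sat(AX ¬a) = {s : every successor in {1, 4}} = {1}
|Sat(AX ¬a)| = |{1}| = 1.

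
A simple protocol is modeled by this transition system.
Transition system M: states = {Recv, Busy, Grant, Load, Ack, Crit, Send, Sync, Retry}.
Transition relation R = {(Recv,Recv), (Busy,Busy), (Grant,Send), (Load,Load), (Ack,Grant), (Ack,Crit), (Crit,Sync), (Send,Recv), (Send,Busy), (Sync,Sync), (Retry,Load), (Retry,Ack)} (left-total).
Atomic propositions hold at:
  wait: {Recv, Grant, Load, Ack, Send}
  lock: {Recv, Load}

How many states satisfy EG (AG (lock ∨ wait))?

Sat(lock ∨ wait) = {Recv, Grant, Load, Ack, Send}
AG (lock ∨ wait): greatest fixpoint, start Z0 = {Recv, Grant, Load, Ack, Send}, keep only states in Sat with every successor in Z. Z1 = {Recv, Grant, Load}; Z2 = {Recv, Load}; fixed.
Sat(AG (lock ∨ wait)) = {Recv, Load}
EG (AG (lock ∨ wait)): greatest fixpoint, start Z0 = {Recv, Load}, keep only states in Sat with some successor in Z. Already a fixed point.
Sat(EG (AG (lock ∨ wait))) = {Recv, Load}
|Sat(EG (AG (lock ∨ wait)))| = |{Recv, Load}| = 2.

2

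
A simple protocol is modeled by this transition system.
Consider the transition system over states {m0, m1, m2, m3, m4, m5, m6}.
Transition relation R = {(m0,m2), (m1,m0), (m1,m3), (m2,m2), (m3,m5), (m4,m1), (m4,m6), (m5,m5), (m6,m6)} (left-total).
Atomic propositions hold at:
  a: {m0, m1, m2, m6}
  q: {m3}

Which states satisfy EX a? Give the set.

Sat(EX a) = {s : some successor in {m0, m1, m2, m6}} = {m0, m1, m2, m4, m6}

{m0, m1, m2, m4, m6}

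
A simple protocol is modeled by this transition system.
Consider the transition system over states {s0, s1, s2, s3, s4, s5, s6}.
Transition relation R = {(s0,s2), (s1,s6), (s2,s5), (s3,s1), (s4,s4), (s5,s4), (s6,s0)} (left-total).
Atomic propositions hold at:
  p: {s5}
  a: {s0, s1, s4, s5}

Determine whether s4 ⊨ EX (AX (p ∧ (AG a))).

AG a: greatest fixpoint, start Z0 = {s0, s1, s4, s5}, keep only states in Sat with every successor in Z. Z1 = {s4, s5}; fixed.
Sat(AG a) = {s4, s5}
Sat(p ∧ (AG a)) = {s5}
Sat(AX (p ∧ (AG a))) = {s : every successor in {s5}} = {s2}
Sat(EX (AX (p ∧ (AG a)))) = {s : some successor in {s2}} = {s0}
s4 ∉ Sat(EX (AX (p ∧ (AG a)))) = {s0}, so the formula does not hold at s4.

No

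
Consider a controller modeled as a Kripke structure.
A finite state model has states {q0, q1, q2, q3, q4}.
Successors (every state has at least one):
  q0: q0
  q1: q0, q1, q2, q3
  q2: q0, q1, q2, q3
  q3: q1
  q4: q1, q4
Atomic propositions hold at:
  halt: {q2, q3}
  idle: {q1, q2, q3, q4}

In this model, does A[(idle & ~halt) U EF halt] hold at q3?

Sat(~halt) = {q0, q1, q4}
Sat(idle & ~halt) = {q1, q4}
EF halt: least fixpoint, start Z0 = {q2, q3}, add states with some successor in Z. Z1 = {q1, q2, q3}; Z2 = {q1, q2, q3, q4}; fixed.
Sat(EF halt) = {q1, q2, q3, q4}
A[(idle & ~halt) U EF halt]: least fixpoint, start Z0 = Sat(EF halt) = {q1, q2, q3, q4}, add states in Sat(idle & ~halt) with every successor in Z. Already a fixed point.
Sat(A[(idle & ~halt) U EF halt]) = {q1, q2, q3, q4}
q3 ∈ Sat(A[(idle & ~halt) U EF halt]) = {q1, q2, q3, q4}, so the formula holds at q3.

Yes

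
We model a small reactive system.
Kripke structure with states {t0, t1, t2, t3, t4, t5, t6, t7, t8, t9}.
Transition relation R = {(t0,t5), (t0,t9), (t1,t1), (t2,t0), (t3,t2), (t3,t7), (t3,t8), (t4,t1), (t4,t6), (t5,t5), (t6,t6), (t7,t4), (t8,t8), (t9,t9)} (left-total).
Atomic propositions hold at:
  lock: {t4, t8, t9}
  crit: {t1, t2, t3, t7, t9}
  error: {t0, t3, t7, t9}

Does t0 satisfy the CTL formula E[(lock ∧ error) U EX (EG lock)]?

Sat(lock ∧ error) = {t9}
EG lock: greatest fixpoint, start Z0 = {t4, t8, t9}, keep only states in Sat with some successor in Z. Z1 = {t8, t9}; fixed.
Sat(EG lock) = {t8, t9}
Sat(EX (EG lock)) = {s : some successor in {t8, t9}} = {t0, t3, t8, t9}
E[(lock ∧ error) U EX (EG lock)]: least fixpoint, start Z0 = Sat(EX (EG lock)) = {t0, t3, t8, t9}, add states in Sat(lock ∧ error) with some successor in Z. Already a fixed point.
Sat(E[(lock ∧ error) U EX (EG lock)]) = {t0, t3, t8, t9}
t0 ∈ Sat(E[(lock ∧ error) U EX (EG lock)]) = {t0, t3, t8, t9}, so the formula holds at t0.

Yes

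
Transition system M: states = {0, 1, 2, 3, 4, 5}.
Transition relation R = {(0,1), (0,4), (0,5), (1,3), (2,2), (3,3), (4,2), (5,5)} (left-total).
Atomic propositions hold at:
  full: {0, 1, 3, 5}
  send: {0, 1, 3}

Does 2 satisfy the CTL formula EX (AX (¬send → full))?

No

Sat(¬send) = {2, 4, 5}
Sat(¬send → full) = {0, 1, 3, 5}
Sat(AX (¬send → full)) = {s : every successor in {0, 1, 3, 5}} = {1, 3, 5}
Sat(EX (AX (¬send → full))) = {s : some successor in {1, 3, 5}} = {0, 1, 3, 5}
2 ∉ Sat(EX (AX (¬send → full))) = {0, 1, 3, 5}, so the formula does not hold at 2.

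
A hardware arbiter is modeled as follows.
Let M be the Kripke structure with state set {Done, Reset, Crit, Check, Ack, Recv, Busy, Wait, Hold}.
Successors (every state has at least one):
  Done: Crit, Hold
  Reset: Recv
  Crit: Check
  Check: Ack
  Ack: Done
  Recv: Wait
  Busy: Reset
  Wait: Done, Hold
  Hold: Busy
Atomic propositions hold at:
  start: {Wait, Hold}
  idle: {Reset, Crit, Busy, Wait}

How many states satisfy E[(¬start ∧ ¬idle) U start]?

Sat(¬start) = {Done, Reset, Crit, Check, Ack, Recv, Busy}
Sat(¬idle) = {Done, Check, Ack, Recv, Hold}
Sat(¬start ∧ ¬idle) = {Done, Check, Ack, Recv}
E[(¬start ∧ ¬idle) U start]: least fixpoint, start Z0 = Sat(start) = {Wait, Hold}, add states in Sat(¬start ∧ ¬idle) with some successor in Z. Z1 = {Done, Recv, Wait, Hold}; Z2 = {Done, Ack, Recv, Wait, Hold}; Z3 = {Done, Check, Ack, Recv, Wait, Hold}; fixed.
Sat(E[(¬start ∧ ¬idle) U start]) = {Done, Check, Ack, Recv, Wait, Hold}
|Sat(E[(¬start ∧ ¬idle) U start])| = |{Done, Check, Ack, Recv, Wait, Hold}| = 6.

6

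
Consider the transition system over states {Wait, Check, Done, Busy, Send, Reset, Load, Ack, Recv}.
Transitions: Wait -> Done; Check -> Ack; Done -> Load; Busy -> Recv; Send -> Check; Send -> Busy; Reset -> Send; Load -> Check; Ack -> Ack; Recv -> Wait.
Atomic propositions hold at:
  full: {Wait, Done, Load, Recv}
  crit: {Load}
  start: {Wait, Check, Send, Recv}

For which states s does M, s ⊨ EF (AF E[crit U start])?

{Wait, Check, Done, Busy, Send, Reset, Load, Recv}

E[crit U start]: least fixpoint, start Z0 = Sat(start) = {Wait, Check, Send, Recv}, add states in Sat(crit) with some successor in Z. Z1 = {Wait, Check, Send, Load, Recv}; fixed.
Sat(E[crit U start]) = {Wait, Check, Send, Load, Recv}
AF E[crit U start]: least fixpoint, start Z0 = {Wait, Check, Send, Load, Recv}, add states with every successor in Z. Z1 = {Wait, Check, Done, Busy, Send, Reset, Load, Recv}; fixed.
Sat(AF E[crit U start]) = {Wait, Check, Done, Busy, Send, Reset, Load, Recv}
EF (AF E[crit U start]): least fixpoint, start Z0 = {Wait, Check, Done, Busy, Send, Reset, Load, Recv}, add states with some successor in Z. Already a fixed point.
Sat(EF (AF E[crit U start])) = {Wait, Check, Done, Busy, Send, Reset, Load, Recv}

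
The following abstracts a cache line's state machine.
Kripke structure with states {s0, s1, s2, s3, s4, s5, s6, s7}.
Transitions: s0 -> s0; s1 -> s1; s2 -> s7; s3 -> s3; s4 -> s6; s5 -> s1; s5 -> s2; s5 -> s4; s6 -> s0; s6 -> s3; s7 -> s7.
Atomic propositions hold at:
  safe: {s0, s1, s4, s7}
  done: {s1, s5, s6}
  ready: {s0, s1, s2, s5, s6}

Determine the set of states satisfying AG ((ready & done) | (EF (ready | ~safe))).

{s0, s1, s3, s4, s6}

Sat(ready & done) = {s1, s5, s6}
Sat(~safe) = {s2, s3, s5, s6}
Sat(ready | ~safe) = {s0, s1, s2, s3, s5, s6}
EF (ready | ~safe): least fixpoint, start Z0 = {s0, s1, s2, s3, s5, s6}, add states with some successor in Z. Z1 = {s0, s1, s2, s3, s4, s5, s6}; fixed.
Sat(EF (ready | ~safe)) = {s0, s1, s2, s3, s4, s5, s6}
Sat((ready & done) | (EF (ready | ~safe))) = {s0, s1, s2, s3, s4, s5, s6}
AG ((ready & done) | (EF (ready | ~safe))): greatest fixpoint, start Z0 = {s0, s1, s2, s3, s4, s5, s6}, keep only states in Sat with every successor in Z. Z1 = {s0, s1, s3, s4, s5, s6}; Z2 = {s0, s1, s3, s4, s6}; fixed.
Sat(AG ((ready & done) | (EF (ready | ~safe)))) = {s0, s1, s3, s4, s6}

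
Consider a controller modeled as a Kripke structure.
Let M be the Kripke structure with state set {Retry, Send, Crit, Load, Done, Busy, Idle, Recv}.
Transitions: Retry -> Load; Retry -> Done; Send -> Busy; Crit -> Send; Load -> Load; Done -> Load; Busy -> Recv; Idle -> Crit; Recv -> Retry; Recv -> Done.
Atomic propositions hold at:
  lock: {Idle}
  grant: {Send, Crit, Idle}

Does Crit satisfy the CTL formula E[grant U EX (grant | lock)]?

Sat(grant | lock) = {Send, Crit, Idle}
Sat(EX (grant | lock)) = {s : some successor in {Send, Crit, Idle}} = {Crit, Idle}
E[grant U EX (grant | lock)]: least fixpoint, start Z0 = Sat(EX (grant | lock)) = {Crit, Idle}, add states in Sat(grant) with some successor in Z. Already a fixed point.
Sat(E[grant U EX (grant | lock)]) = {Crit, Idle}
Crit ∈ Sat(E[grant U EX (grant | lock)]) = {Crit, Idle}, so the formula holds at Crit.

Yes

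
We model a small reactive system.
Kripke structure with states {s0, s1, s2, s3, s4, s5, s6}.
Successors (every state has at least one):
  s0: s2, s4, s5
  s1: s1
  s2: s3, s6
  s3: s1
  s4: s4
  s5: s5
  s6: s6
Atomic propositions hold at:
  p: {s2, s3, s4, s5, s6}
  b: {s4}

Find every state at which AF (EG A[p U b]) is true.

{s4}

A[p U b]: least fixpoint, start Z0 = Sat(b) = {s4}, add states in Sat(p) with every successor in Z. Already a fixed point.
Sat(A[p U b]) = {s4}
EG A[p U b]: greatest fixpoint, start Z0 = {s4}, keep only states in Sat with some successor in Z. Already a fixed point.
Sat(EG A[p U b]) = {s4}
AF (EG A[p U b]): least fixpoint, start Z0 = {s4}, add states with every successor in Z. Already a fixed point.
Sat(AF (EG A[p U b])) = {s4}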